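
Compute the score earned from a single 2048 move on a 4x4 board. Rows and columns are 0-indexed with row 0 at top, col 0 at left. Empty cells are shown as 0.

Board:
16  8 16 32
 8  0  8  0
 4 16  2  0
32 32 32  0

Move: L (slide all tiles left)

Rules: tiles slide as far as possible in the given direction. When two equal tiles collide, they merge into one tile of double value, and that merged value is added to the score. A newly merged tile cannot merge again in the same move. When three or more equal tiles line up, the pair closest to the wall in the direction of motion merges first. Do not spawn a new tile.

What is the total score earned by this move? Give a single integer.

Slide left:
row 0: [16, 8, 16, 32] -> [16, 8, 16, 32]  score +0 (running 0)
row 1: [8, 0, 8, 0] -> [16, 0, 0, 0]  score +16 (running 16)
row 2: [4, 16, 2, 0] -> [4, 16, 2, 0]  score +0 (running 16)
row 3: [32, 32, 32, 0] -> [64, 32, 0, 0]  score +64 (running 80)
Board after move:
16  8 16 32
16  0  0  0
 4 16  2  0
64 32  0  0

Answer: 80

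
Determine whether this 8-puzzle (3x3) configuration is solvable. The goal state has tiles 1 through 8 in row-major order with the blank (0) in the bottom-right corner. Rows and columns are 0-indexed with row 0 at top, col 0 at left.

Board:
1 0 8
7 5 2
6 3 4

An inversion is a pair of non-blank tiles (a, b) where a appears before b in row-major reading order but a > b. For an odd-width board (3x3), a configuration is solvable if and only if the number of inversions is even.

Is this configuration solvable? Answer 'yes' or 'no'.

Answer: yes

Derivation:
Inversions (pairs i<j in row-major order where tile[i] > tile[j] > 0): 16
16 is even, so the puzzle is solvable.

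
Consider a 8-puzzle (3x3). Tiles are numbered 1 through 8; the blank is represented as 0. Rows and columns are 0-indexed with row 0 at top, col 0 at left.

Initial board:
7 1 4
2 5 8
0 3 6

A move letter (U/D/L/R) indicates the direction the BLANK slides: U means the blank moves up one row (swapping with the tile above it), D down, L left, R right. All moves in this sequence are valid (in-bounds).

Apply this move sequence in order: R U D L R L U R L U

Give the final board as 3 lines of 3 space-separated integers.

Answer: 0 1 4
7 5 8
2 3 6

Derivation:
After move 1 (R):
7 1 4
2 5 8
3 0 6

After move 2 (U):
7 1 4
2 0 8
3 5 6

After move 3 (D):
7 1 4
2 5 8
3 0 6

After move 4 (L):
7 1 4
2 5 8
0 3 6

After move 5 (R):
7 1 4
2 5 8
3 0 6

After move 6 (L):
7 1 4
2 5 8
0 3 6

After move 7 (U):
7 1 4
0 5 8
2 3 6

After move 8 (R):
7 1 4
5 0 8
2 3 6

After move 9 (L):
7 1 4
0 5 8
2 3 6

After move 10 (U):
0 1 4
7 5 8
2 3 6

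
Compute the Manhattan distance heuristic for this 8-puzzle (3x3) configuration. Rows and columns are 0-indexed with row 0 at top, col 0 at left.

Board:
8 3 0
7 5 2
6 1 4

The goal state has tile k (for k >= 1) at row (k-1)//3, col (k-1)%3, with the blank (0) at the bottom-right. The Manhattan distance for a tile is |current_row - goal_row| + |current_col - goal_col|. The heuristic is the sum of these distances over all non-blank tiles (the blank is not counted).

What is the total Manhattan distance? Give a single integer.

Answer: 16

Derivation:
Tile 8: (0,0)->(2,1) = 3
Tile 3: (0,1)->(0,2) = 1
Tile 7: (1,0)->(2,0) = 1
Tile 5: (1,1)->(1,1) = 0
Tile 2: (1,2)->(0,1) = 2
Tile 6: (2,0)->(1,2) = 3
Tile 1: (2,1)->(0,0) = 3
Tile 4: (2,2)->(1,0) = 3
Sum: 3 + 1 + 1 + 0 + 2 + 3 + 3 + 3 = 16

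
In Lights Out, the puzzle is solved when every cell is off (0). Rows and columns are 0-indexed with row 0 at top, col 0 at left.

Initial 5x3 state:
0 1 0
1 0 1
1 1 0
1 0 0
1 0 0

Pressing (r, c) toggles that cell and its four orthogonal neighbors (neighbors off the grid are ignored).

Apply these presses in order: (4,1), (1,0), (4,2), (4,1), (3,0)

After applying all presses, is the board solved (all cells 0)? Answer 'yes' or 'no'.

Answer: no

Derivation:
After press 1 at (4,1):
0 1 0
1 0 1
1 1 0
1 1 0
0 1 1

After press 2 at (1,0):
1 1 0
0 1 1
0 1 0
1 1 0
0 1 1

After press 3 at (4,2):
1 1 0
0 1 1
0 1 0
1 1 1
0 0 0

After press 4 at (4,1):
1 1 0
0 1 1
0 1 0
1 0 1
1 1 1

After press 5 at (3,0):
1 1 0
0 1 1
1 1 0
0 1 1
0 1 1

Lights still on: 10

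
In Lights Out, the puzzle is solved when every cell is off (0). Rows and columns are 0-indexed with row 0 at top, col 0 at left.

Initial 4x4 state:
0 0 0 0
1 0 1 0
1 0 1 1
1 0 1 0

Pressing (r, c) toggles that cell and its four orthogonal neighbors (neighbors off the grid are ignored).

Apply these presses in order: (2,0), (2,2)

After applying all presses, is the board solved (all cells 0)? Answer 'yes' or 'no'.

Answer: yes

Derivation:
After press 1 at (2,0):
0 0 0 0
0 0 1 0
0 1 1 1
0 0 1 0

After press 2 at (2,2):
0 0 0 0
0 0 0 0
0 0 0 0
0 0 0 0

Lights still on: 0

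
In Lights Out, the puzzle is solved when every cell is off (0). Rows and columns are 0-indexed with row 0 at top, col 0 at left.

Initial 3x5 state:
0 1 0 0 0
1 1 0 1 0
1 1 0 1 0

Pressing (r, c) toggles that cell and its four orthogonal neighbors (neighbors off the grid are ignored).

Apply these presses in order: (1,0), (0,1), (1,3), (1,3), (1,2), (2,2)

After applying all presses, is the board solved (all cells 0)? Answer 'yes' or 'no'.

After press 1 at (1,0):
1 1 0 0 0
0 0 0 1 0
0 1 0 1 0

After press 2 at (0,1):
0 0 1 0 0
0 1 0 1 0
0 1 0 1 0

After press 3 at (1,3):
0 0 1 1 0
0 1 1 0 1
0 1 0 0 0

After press 4 at (1,3):
0 0 1 0 0
0 1 0 1 0
0 1 0 1 0

After press 5 at (1,2):
0 0 0 0 0
0 0 1 0 0
0 1 1 1 0

After press 6 at (2,2):
0 0 0 0 0
0 0 0 0 0
0 0 0 0 0

Lights still on: 0

Answer: yes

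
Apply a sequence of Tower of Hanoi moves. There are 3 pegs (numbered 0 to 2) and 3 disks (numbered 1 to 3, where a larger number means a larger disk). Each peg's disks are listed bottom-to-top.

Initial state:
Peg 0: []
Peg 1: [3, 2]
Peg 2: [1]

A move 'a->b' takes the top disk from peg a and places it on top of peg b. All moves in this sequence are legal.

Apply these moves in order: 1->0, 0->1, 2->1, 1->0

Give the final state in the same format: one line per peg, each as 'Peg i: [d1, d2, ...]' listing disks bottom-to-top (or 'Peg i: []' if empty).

Answer: Peg 0: [1]
Peg 1: [3, 2]
Peg 2: []

Derivation:
After move 1 (1->0):
Peg 0: [2]
Peg 1: [3]
Peg 2: [1]

After move 2 (0->1):
Peg 0: []
Peg 1: [3, 2]
Peg 2: [1]

After move 3 (2->1):
Peg 0: []
Peg 1: [3, 2, 1]
Peg 2: []

After move 4 (1->0):
Peg 0: [1]
Peg 1: [3, 2]
Peg 2: []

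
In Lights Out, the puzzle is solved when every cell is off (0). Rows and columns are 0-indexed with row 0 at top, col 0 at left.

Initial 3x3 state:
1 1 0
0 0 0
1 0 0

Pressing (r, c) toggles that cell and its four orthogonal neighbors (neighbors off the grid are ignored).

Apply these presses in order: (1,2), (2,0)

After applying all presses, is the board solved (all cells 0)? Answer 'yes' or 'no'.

Answer: no

Derivation:
After press 1 at (1,2):
1 1 1
0 1 1
1 0 1

After press 2 at (2,0):
1 1 1
1 1 1
0 1 1

Lights still on: 8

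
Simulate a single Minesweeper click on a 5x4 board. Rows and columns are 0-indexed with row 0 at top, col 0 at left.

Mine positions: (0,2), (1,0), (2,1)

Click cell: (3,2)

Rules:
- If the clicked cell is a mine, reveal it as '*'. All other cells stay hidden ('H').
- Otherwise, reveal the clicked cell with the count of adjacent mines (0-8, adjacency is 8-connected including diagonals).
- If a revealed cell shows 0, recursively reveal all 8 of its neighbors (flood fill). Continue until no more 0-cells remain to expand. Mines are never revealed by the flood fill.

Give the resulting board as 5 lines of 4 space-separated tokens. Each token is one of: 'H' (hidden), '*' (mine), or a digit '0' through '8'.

H H H H
H H H H
H H H H
H H 1 H
H H H H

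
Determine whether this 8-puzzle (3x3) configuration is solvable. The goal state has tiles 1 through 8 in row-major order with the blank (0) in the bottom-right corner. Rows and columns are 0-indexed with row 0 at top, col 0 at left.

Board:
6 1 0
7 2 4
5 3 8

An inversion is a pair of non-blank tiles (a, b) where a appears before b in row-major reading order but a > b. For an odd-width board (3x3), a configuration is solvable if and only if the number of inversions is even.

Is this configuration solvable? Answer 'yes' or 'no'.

Inversions (pairs i<j in row-major order where tile[i] > tile[j] > 0): 11
11 is odd, so the puzzle is not solvable.

Answer: no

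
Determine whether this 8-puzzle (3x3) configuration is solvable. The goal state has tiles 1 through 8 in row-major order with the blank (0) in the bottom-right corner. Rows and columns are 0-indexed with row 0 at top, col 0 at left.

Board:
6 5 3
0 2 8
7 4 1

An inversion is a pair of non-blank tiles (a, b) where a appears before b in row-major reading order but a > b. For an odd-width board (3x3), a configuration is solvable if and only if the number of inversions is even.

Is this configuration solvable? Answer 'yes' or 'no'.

Inversions (pairs i<j in row-major order where tile[i] > tile[j] > 0): 18
18 is even, so the puzzle is solvable.

Answer: yes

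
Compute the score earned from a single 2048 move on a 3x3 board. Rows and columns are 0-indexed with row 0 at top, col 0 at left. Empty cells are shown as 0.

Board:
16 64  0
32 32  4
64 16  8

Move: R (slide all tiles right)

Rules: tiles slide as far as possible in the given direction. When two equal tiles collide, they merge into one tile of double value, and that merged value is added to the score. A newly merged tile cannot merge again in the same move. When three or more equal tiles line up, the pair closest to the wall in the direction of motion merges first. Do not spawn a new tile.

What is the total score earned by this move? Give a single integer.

Slide right:
row 0: [16, 64, 0] -> [0, 16, 64]  score +0 (running 0)
row 1: [32, 32, 4] -> [0, 64, 4]  score +64 (running 64)
row 2: [64, 16, 8] -> [64, 16, 8]  score +0 (running 64)
Board after move:
 0 16 64
 0 64  4
64 16  8

Answer: 64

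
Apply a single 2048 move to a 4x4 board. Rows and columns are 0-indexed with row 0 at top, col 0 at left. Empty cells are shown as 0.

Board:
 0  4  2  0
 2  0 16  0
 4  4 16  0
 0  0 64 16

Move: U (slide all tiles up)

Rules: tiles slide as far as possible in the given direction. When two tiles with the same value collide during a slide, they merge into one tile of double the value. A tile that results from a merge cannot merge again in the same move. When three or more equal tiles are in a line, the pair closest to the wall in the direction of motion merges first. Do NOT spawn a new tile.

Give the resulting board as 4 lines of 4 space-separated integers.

Answer:  2  8  2 16
 4  0 32  0
 0  0 64  0
 0  0  0  0

Derivation:
Slide up:
col 0: [0, 2, 4, 0] -> [2, 4, 0, 0]
col 1: [4, 0, 4, 0] -> [8, 0, 0, 0]
col 2: [2, 16, 16, 64] -> [2, 32, 64, 0]
col 3: [0, 0, 0, 16] -> [16, 0, 0, 0]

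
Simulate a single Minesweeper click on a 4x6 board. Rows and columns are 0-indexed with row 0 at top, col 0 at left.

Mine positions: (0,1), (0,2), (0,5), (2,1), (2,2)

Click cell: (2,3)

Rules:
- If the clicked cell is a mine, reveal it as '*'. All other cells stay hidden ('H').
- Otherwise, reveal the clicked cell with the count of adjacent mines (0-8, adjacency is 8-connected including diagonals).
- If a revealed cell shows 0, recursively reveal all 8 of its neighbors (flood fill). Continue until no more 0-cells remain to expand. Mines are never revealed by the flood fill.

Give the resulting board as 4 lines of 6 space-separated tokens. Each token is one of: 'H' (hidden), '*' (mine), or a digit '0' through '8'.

H H H H H H
H H H H H H
H H H 1 H H
H H H H H H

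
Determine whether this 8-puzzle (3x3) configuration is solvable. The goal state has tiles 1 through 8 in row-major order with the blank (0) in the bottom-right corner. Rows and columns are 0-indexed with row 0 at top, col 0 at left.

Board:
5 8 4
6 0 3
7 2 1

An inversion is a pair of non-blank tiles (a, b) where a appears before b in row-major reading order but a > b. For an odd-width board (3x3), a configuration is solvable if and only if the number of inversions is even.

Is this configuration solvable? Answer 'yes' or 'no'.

Answer: no

Derivation:
Inversions (pairs i<j in row-major order where tile[i] > tile[j] > 0): 21
21 is odd, so the puzzle is not solvable.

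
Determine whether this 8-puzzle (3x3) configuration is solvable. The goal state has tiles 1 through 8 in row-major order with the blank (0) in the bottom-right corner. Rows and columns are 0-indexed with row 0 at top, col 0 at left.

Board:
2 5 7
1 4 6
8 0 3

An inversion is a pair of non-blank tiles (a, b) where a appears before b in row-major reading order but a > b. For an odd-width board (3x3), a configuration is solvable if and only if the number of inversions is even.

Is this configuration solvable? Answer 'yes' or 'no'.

Inversions (pairs i<j in row-major order where tile[i] > tile[j] > 0): 11
11 is odd, so the puzzle is not solvable.

Answer: no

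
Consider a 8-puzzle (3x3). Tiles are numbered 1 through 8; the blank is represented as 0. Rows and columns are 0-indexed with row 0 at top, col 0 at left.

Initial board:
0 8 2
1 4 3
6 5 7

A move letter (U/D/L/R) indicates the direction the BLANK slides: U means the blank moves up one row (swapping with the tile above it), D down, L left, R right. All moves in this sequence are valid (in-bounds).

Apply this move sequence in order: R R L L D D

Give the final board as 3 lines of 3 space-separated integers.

Answer: 1 8 2
6 4 3
0 5 7

Derivation:
After move 1 (R):
8 0 2
1 4 3
6 5 7

After move 2 (R):
8 2 0
1 4 3
6 5 7

After move 3 (L):
8 0 2
1 4 3
6 5 7

After move 4 (L):
0 8 2
1 4 3
6 5 7

After move 5 (D):
1 8 2
0 4 3
6 5 7

After move 6 (D):
1 8 2
6 4 3
0 5 7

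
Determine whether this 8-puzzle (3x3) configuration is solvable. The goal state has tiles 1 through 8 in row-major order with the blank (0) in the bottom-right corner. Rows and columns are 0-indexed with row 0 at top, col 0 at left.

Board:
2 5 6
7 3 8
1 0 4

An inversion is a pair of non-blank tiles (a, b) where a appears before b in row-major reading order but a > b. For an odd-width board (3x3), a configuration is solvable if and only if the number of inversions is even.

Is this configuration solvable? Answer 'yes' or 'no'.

Inversions (pairs i<j in row-major order where tile[i] > tile[j] > 0): 13
13 is odd, so the puzzle is not solvable.

Answer: no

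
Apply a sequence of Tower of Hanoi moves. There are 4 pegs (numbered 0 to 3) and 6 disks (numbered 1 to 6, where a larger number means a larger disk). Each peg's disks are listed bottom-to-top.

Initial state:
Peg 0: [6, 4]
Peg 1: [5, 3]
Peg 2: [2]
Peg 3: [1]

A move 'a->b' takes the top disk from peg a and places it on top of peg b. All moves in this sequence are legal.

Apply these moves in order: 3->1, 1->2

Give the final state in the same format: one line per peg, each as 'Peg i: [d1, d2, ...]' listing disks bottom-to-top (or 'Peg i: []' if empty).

Answer: Peg 0: [6, 4]
Peg 1: [5, 3]
Peg 2: [2, 1]
Peg 3: []

Derivation:
After move 1 (3->1):
Peg 0: [6, 4]
Peg 1: [5, 3, 1]
Peg 2: [2]
Peg 3: []

After move 2 (1->2):
Peg 0: [6, 4]
Peg 1: [5, 3]
Peg 2: [2, 1]
Peg 3: []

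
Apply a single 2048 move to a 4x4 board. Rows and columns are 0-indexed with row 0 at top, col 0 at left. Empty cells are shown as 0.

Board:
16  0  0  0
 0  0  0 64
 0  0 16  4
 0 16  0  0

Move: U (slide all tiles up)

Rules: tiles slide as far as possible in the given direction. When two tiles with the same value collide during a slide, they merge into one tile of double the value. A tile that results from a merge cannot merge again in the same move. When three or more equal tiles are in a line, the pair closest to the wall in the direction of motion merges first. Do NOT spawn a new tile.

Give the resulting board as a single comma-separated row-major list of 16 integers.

Slide up:
col 0: [16, 0, 0, 0] -> [16, 0, 0, 0]
col 1: [0, 0, 0, 16] -> [16, 0, 0, 0]
col 2: [0, 0, 16, 0] -> [16, 0, 0, 0]
col 3: [0, 64, 4, 0] -> [64, 4, 0, 0]

Answer: 16, 16, 16, 64, 0, 0, 0, 4, 0, 0, 0, 0, 0, 0, 0, 0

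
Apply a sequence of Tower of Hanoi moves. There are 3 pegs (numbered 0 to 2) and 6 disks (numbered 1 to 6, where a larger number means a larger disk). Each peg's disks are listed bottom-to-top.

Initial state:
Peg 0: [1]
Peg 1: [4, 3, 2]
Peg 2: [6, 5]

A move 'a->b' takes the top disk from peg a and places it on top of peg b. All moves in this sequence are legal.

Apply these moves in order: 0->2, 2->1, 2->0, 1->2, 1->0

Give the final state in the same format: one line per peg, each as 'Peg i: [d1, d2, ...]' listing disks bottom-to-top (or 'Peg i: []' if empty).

After move 1 (0->2):
Peg 0: []
Peg 1: [4, 3, 2]
Peg 2: [6, 5, 1]

After move 2 (2->1):
Peg 0: []
Peg 1: [4, 3, 2, 1]
Peg 2: [6, 5]

After move 3 (2->0):
Peg 0: [5]
Peg 1: [4, 3, 2, 1]
Peg 2: [6]

After move 4 (1->2):
Peg 0: [5]
Peg 1: [4, 3, 2]
Peg 2: [6, 1]

After move 5 (1->0):
Peg 0: [5, 2]
Peg 1: [4, 3]
Peg 2: [6, 1]

Answer: Peg 0: [5, 2]
Peg 1: [4, 3]
Peg 2: [6, 1]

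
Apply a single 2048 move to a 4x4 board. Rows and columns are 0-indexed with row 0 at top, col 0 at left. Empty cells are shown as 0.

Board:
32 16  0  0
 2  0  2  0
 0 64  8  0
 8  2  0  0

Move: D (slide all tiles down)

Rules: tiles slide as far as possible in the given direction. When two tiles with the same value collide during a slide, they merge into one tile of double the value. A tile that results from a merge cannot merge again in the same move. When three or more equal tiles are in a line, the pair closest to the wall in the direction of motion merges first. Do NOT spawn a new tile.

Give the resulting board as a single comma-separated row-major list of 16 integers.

Answer: 0, 0, 0, 0, 32, 16, 0, 0, 2, 64, 2, 0, 8, 2, 8, 0

Derivation:
Slide down:
col 0: [32, 2, 0, 8] -> [0, 32, 2, 8]
col 1: [16, 0, 64, 2] -> [0, 16, 64, 2]
col 2: [0, 2, 8, 0] -> [0, 0, 2, 8]
col 3: [0, 0, 0, 0] -> [0, 0, 0, 0]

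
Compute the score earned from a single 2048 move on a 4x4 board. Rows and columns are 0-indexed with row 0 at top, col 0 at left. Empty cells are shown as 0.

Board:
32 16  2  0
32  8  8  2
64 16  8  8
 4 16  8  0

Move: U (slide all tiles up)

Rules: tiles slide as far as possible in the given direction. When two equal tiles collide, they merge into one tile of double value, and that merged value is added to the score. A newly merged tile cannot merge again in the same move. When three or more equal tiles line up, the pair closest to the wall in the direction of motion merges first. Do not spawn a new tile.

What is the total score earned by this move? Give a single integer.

Slide up:
col 0: [32, 32, 64, 4] -> [64, 64, 4, 0]  score +64 (running 64)
col 1: [16, 8, 16, 16] -> [16, 8, 32, 0]  score +32 (running 96)
col 2: [2, 8, 8, 8] -> [2, 16, 8, 0]  score +16 (running 112)
col 3: [0, 2, 8, 0] -> [2, 8, 0, 0]  score +0 (running 112)
Board after move:
64 16  2  2
64  8 16  8
 4 32  8  0
 0  0  0  0

Answer: 112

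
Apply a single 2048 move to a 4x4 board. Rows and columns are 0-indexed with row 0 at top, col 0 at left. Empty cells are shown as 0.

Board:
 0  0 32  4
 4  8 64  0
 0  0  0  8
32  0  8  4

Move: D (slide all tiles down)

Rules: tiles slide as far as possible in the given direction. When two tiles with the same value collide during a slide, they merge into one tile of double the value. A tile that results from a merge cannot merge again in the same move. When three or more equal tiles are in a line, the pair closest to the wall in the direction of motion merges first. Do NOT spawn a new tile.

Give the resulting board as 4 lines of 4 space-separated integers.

Answer:  0  0  0  0
 0  0 32  4
 4  0 64  8
32  8  8  4

Derivation:
Slide down:
col 0: [0, 4, 0, 32] -> [0, 0, 4, 32]
col 1: [0, 8, 0, 0] -> [0, 0, 0, 8]
col 2: [32, 64, 0, 8] -> [0, 32, 64, 8]
col 3: [4, 0, 8, 4] -> [0, 4, 8, 4]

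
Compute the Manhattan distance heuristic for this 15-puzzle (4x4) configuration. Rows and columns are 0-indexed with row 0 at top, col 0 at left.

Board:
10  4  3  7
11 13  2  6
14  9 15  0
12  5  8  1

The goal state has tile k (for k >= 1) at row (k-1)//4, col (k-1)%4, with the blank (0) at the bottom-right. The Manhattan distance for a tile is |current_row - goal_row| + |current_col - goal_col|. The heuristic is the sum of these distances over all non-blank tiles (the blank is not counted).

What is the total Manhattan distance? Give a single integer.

Tile 10: (0,0)->(2,1) = 3
Tile 4: (0,1)->(0,3) = 2
Tile 3: (0,2)->(0,2) = 0
Tile 7: (0,3)->(1,2) = 2
Tile 11: (1,0)->(2,2) = 3
Tile 13: (1,1)->(3,0) = 3
Tile 2: (1,2)->(0,1) = 2
Tile 6: (1,3)->(1,1) = 2
Tile 14: (2,0)->(3,1) = 2
Tile 9: (2,1)->(2,0) = 1
Tile 15: (2,2)->(3,2) = 1
Tile 12: (3,0)->(2,3) = 4
Tile 5: (3,1)->(1,0) = 3
Tile 8: (3,2)->(1,3) = 3
Tile 1: (3,3)->(0,0) = 6
Sum: 3 + 2 + 0 + 2 + 3 + 3 + 2 + 2 + 2 + 1 + 1 + 4 + 3 + 3 + 6 = 37

Answer: 37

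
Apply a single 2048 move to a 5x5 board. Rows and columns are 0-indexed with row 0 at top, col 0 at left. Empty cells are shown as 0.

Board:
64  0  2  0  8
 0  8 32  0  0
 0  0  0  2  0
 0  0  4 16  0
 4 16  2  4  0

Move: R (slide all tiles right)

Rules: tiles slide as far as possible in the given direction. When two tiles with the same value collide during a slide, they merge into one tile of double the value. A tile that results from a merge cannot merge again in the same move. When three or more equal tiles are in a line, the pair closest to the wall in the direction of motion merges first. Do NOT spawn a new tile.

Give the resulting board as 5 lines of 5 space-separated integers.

Answer:  0  0 64  2  8
 0  0  0  8 32
 0  0  0  0  2
 0  0  0  4 16
 0  4 16  2  4

Derivation:
Slide right:
row 0: [64, 0, 2, 0, 8] -> [0, 0, 64, 2, 8]
row 1: [0, 8, 32, 0, 0] -> [0, 0, 0, 8, 32]
row 2: [0, 0, 0, 2, 0] -> [0, 0, 0, 0, 2]
row 3: [0, 0, 4, 16, 0] -> [0, 0, 0, 4, 16]
row 4: [4, 16, 2, 4, 0] -> [0, 4, 16, 2, 4]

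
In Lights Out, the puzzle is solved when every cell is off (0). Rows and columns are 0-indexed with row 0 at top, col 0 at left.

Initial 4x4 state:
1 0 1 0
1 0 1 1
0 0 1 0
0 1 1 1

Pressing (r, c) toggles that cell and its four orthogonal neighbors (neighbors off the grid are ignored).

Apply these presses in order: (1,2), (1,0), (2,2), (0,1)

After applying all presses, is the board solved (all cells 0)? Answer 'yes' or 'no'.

Answer: no

Derivation:
After press 1 at (1,2):
1 0 0 0
1 1 0 0
0 0 0 0
0 1 1 1

After press 2 at (1,0):
0 0 0 0
0 0 0 0
1 0 0 0
0 1 1 1

After press 3 at (2,2):
0 0 0 0
0 0 1 0
1 1 1 1
0 1 0 1

After press 4 at (0,1):
1 1 1 0
0 1 1 0
1 1 1 1
0 1 0 1

Lights still on: 11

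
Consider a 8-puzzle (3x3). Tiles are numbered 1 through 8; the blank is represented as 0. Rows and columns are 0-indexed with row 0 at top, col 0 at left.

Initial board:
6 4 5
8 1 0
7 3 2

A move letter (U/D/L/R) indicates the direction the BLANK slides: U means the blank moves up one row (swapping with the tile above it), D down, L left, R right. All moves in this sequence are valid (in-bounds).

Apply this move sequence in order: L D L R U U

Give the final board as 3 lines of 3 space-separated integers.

After move 1 (L):
6 4 5
8 0 1
7 3 2

After move 2 (D):
6 4 5
8 3 1
7 0 2

After move 3 (L):
6 4 5
8 3 1
0 7 2

After move 4 (R):
6 4 5
8 3 1
7 0 2

After move 5 (U):
6 4 5
8 0 1
7 3 2

After move 6 (U):
6 0 5
8 4 1
7 3 2

Answer: 6 0 5
8 4 1
7 3 2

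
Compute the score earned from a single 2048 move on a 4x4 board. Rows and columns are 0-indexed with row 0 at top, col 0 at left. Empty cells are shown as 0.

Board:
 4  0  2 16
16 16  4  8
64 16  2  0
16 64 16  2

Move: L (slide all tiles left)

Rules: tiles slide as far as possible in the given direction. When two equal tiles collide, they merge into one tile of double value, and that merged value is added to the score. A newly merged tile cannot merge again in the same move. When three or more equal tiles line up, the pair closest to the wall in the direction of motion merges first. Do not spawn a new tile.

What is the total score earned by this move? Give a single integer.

Answer: 32

Derivation:
Slide left:
row 0: [4, 0, 2, 16] -> [4, 2, 16, 0]  score +0 (running 0)
row 1: [16, 16, 4, 8] -> [32, 4, 8, 0]  score +32 (running 32)
row 2: [64, 16, 2, 0] -> [64, 16, 2, 0]  score +0 (running 32)
row 3: [16, 64, 16, 2] -> [16, 64, 16, 2]  score +0 (running 32)
Board after move:
 4  2 16  0
32  4  8  0
64 16  2  0
16 64 16  2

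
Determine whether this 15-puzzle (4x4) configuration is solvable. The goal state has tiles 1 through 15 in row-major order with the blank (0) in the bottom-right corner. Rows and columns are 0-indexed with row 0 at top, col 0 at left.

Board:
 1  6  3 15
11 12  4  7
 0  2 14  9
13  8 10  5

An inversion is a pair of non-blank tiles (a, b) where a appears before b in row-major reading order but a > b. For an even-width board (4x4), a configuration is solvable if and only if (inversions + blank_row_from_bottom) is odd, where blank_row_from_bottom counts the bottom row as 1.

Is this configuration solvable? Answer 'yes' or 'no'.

Inversions: 45
Blank is in row 2 (0-indexed from top), which is row 2 counting from the bottom (bottom = 1).
45 + 2 = 47, which is odd, so the puzzle is solvable.

Answer: yes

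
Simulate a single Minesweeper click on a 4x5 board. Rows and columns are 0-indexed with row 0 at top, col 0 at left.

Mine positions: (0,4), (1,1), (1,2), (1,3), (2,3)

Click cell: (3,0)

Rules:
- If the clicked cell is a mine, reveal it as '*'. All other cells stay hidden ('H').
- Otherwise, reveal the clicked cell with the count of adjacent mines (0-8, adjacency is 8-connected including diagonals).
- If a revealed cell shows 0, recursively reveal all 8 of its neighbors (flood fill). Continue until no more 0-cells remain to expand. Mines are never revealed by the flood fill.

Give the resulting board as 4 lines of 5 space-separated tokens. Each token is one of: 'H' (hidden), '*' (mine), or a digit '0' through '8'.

H H H H H
H H H H H
1 2 4 H H
0 0 1 H H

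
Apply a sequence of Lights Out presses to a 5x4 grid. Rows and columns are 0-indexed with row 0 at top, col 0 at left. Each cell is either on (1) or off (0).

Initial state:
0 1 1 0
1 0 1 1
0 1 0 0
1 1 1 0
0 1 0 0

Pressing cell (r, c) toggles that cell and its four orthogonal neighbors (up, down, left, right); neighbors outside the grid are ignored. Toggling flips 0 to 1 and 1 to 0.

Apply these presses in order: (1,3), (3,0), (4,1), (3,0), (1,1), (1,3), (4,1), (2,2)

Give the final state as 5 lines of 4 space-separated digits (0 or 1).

Answer: 0 0 1 0
0 1 1 1
0 1 1 1
1 1 0 0
0 1 0 0

Derivation:
After press 1 at (1,3):
0 1 1 1
1 0 0 0
0 1 0 1
1 1 1 0
0 1 0 0

After press 2 at (3,0):
0 1 1 1
1 0 0 0
1 1 0 1
0 0 1 0
1 1 0 0

After press 3 at (4,1):
0 1 1 1
1 0 0 0
1 1 0 1
0 1 1 0
0 0 1 0

After press 4 at (3,0):
0 1 1 1
1 0 0 0
0 1 0 1
1 0 1 0
1 0 1 0

After press 5 at (1,1):
0 0 1 1
0 1 1 0
0 0 0 1
1 0 1 0
1 0 1 0

After press 6 at (1,3):
0 0 1 0
0 1 0 1
0 0 0 0
1 0 1 0
1 0 1 0

After press 7 at (4,1):
0 0 1 0
0 1 0 1
0 0 0 0
1 1 1 0
0 1 0 0

After press 8 at (2,2):
0 0 1 0
0 1 1 1
0 1 1 1
1 1 0 0
0 1 0 0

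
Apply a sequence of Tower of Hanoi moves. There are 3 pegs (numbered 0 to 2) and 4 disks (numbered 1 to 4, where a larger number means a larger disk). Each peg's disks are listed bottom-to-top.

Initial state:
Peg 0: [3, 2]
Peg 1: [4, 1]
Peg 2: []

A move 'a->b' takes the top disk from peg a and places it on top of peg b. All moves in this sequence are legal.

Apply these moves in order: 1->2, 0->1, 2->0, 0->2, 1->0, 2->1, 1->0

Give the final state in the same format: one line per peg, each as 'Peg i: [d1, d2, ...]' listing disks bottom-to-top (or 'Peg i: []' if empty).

Answer: Peg 0: [3, 2, 1]
Peg 1: [4]
Peg 2: []

Derivation:
After move 1 (1->2):
Peg 0: [3, 2]
Peg 1: [4]
Peg 2: [1]

After move 2 (0->1):
Peg 0: [3]
Peg 1: [4, 2]
Peg 2: [1]

After move 3 (2->0):
Peg 0: [3, 1]
Peg 1: [4, 2]
Peg 2: []

After move 4 (0->2):
Peg 0: [3]
Peg 1: [4, 2]
Peg 2: [1]

After move 5 (1->0):
Peg 0: [3, 2]
Peg 1: [4]
Peg 2: [1]

After move 6 (2->1):
Peg 0: [3, 2]
Peg 1: [4, 1]
Peg 2: []

After move 7 (1->0):
Peg 0: [3, 2, 1]
Peg 1: [4]
Peg 2: []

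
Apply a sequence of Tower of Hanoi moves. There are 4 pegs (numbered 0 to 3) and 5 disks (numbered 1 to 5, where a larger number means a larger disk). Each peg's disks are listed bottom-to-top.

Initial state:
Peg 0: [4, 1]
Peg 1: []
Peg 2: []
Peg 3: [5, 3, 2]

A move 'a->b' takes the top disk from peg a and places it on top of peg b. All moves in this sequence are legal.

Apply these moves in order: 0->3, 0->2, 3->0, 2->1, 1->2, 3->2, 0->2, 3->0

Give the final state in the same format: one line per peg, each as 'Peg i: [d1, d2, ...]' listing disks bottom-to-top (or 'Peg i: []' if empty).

Answer: Peg 0: [3]
Peg 1: []
Peg 2: [4, 2, 1]
Peg 3: [5]

Derivation:
After move 1 (0->3):
Peg 0: [4]
Peg 1: []
Peg 2: []
Peg 3: [5, 3, 2, 1]

After move 2 (0->2):
Peg 0: []
Peg 1: []
Peg 2: [4]
Peg 3: [5, 3, 2, 1]

After move 3 (3->0):
Peg 0: [1]
Peg 1: []
Peg 2: [4]
Peg 3: [5, 3, 2]

After move 4 (2->1):
Peg 0: [1]
Peg 1: [4]
Peg 2: []
Peg 3: [5, 3, 2]

After move 5 (1->2):
Peg 0: [1]
Peg 1: []
Peg 2: [4]
Peg 3: [5, 3, 2]

After move 6 (3->2):
Peg 0: [1]
Peg 1: []
Peg 2: [4, 2]
Peg 3: [5, 3]

After move 7 (0->2):
Peg 0: []
Peg 1: []
Peg 2: [4, 2, 1]
Peg 3: [5, 3]

After move 8 (3->0):
Peg 0: [3]
Peg 1: []
Peg 2: [4, 2, 1]
Peg 3: [5]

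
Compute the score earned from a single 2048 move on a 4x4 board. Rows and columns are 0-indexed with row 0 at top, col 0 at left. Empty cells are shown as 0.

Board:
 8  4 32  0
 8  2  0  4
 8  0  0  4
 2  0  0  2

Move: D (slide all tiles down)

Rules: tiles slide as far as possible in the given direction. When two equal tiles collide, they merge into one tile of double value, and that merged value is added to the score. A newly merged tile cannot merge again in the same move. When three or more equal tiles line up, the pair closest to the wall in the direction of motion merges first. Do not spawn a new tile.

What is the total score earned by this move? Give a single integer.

Slide down:
col 0: [8, 8, 8, 2] -> [0, 8, 16, 2]  score +16 (running 16)
col 1: [4, 2, 0, 0] -> [0, 0, 4, 2]  score +0 (running 16)
col 2: [32, 0, 0, 0] -> [0, 0, 0, 32]  score +0 (running 16)
col 3: [0, 4, 4, 2] -> [0, 0, 8, 2]  score +8 (running 24)
Board after move:
 0  0  0  0
 8  0  0  0
16  4  0  8
 2  2 32  2

Answer: 24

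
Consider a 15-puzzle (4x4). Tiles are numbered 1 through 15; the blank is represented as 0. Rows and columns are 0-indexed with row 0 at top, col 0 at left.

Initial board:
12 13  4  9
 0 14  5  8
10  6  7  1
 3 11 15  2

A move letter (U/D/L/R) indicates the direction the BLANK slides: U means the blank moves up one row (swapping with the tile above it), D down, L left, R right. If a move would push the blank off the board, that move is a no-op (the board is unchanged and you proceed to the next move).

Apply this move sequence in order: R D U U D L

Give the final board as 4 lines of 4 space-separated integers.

Answer: 12 13  4  9
 0 14  5  8
10  6  7  1
 3 11 15  2

Derivation:
After move 1 (R):
12 13  4  9
14  0  5  8
10  6  7  1
 3 11 15  2

After move 2 (D):
12 13  4  9
14  6  5  8
10  0  7  1
 3 11 15  2

After move 3 (U):
12 13  4  9
14  0  5  8
10  6  7  1
 3 11 15  2

After move 4 (U):
12  0  4  9
14 13  5  8
10  6  7  1
 3 11 15  2

After move 5 (D):
12 13  4  9
14  0  5  8
10  6  7  1
 3 11 15  2

After move 6 (L):
12 13  4  9
 0 14  5  8
10  6  7  1
 3 11 15  2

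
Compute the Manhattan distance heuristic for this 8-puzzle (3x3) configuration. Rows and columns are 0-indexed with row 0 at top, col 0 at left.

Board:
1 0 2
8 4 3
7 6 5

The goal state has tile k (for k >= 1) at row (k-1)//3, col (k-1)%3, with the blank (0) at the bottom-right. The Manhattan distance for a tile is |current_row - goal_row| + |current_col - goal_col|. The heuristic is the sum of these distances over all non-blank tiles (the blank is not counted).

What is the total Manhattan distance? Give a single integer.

Answer: 9

Derivation:
Tile 1: (0,0)->(0,0) = 0
Tile 2: (0,2)->(0,1) = 1
Tile 8: (1,0)->(2,1) = 2
Tile 4: (1,1)->(1,0) = 1
Tile 3: (1,2)->(0,2) = 1
Tile 7: (2,0)->(2,0) = 0
Tile 6: (2,1)->(1,2) = 2
Tile 5: (2,2)->(1,1) = 2
Sum: 0 + 1 + 2 + 1 + 1 + 0 + 2 + 2 = 9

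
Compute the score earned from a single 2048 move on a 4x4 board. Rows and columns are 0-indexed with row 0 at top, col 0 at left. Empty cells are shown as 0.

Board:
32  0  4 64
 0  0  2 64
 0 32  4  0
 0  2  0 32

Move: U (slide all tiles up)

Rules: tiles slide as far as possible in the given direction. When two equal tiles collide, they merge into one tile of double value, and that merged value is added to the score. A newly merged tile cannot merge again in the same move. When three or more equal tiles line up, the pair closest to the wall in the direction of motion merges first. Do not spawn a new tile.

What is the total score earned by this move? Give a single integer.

Answer: 128

Derivation:
Slide up:
col 0: [32, 0, 0, 0] -> [32, 0, 0, 0]  score +0 (running 0)
col 1: [0, 0, 32, 2] -> [32, 2, 0, 0]  score +0 (running 0)
col 2: [4, 2, 4, 0] -> [4, 2, 4, 0]  score +0 (running 0)
col 3: [64, 64, 0, 32] -> [128, 32, 0, 0]  score +128 (running 128)
Board after move:
 32  32   4 128
  0   2   2  32
  0   0   4   0
  0   0   0   0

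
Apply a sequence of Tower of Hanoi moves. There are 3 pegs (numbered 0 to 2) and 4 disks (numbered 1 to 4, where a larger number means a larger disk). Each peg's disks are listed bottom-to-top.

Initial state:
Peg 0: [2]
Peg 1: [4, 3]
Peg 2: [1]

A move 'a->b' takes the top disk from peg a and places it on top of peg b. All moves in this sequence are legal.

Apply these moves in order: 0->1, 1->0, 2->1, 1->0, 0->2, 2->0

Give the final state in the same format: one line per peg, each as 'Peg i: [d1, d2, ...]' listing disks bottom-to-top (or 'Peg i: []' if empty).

Answer: Peg 0: [2, 1]
Peg 1: [4, 3]
Peg 2: []

Derivation:
After move 1 (0->1):
Peg 0: []
Peg 1: [4, 3, 2]
Peg 2: [1]

After move 2 (1->0):
Peg 0: [2]
Peg 1: [4, 3]
Peg 2: [1]

After move 3 (2->1):
Peg 0: [2]
Peg 1: [4, 3, 1]
Peg 2: []

After move 4 (1->0):
Peg 0: [2, 1]
Peg 1: [4, 3]
Peg 2: []

After move 5 (0->2):
Peg 0: [2]
Peg 1: [4, 3]
Peg 2: [1]

After move 6 (2->0):
Peg 0: [2, 1]
Peg 1: [4, 3]
Peg 2: []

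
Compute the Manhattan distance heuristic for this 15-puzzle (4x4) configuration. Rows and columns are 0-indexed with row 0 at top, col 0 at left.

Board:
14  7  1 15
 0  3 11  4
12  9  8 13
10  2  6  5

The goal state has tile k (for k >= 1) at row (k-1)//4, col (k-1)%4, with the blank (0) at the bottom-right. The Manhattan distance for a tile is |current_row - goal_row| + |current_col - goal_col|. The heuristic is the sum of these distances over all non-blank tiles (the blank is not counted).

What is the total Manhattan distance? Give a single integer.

Answer: 39

Derivation:
Tile 14: at (0,0), goal (3,1), distance |0-3|+|0-1| = 4
Tile 7: at (0,1), goal (1,2), distance |0-1|+|1-2| = 2
Tile 1: at (0,2), goal (0,0), distance |0-0|+|2-0| = 2
Tile 15: at (0,3), goal (3,2), distance |0-3|+|3-2| = 4
Tile 3: at (1,1), goal (0,2), distance |1-0|+|1-2| = 2
Tile 11: at (1,2), goal (2,2), distance |1-2|+|2-2| = 1
Tile 4: at (1,3), goal (0,3), distance |1-0|+|3-3| = 1
Tile 12: at (2,0), goal (2,3), distance |2-2|+|0-3| = 3
Tile 9: at (2,1), goal (2,0), distance |2-2|+|1-0| = 1
Tile 8: at (2,2), goal (1,3), distance |2-1|+|2-3| = 2
Tile 13: at (2,3), goal (3,0), distance |2-3|+|3-0| = 4
Tile 10: at (3,0), goal (2,1), distance |3-2|+|0-1| = 2
Tile 2: at (3,1), goal (0,1), distance |3-0|+|1-1| = 3
Tile 6: at (3,2), goal (1,1), distance |3-1|+|2-1| = 3
Tile 5: at (3,3), goal (1,0), distance |3-1|+|3-0| = 5
Sum: 4 + 2 + 2 + 4 + 2 + 1 + 1 + 3 + 1 + 2 + 4 + 2 + 3 + 3 + 5 = 39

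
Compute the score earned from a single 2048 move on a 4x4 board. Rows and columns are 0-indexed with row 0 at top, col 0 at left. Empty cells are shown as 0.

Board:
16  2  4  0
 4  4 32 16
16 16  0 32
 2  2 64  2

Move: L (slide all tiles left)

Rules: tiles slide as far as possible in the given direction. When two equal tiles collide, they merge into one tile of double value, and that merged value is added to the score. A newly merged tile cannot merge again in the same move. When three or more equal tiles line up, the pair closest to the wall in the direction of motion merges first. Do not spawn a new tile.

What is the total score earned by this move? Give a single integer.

Slide left:
row 0: [16, 2, 4, 0] -> [16, 2, 4, 0]  score +0 (running 0)
row 1: [4, 4, 32, 16] -> [8, 32, 16, 0]  score +8 (running 8)
row 2: [16, 16, 0, 32] -> [32, 32, 0, 0]  score +32 (running 40)
row 3: [2, 2, 64, 2] -> [4, 64, 2, 0]  score +4 (running 44)
Board after move:
16  2  4  0
 8 32 16  0
32 32  0  0
 4 64  2  0

Answer: 44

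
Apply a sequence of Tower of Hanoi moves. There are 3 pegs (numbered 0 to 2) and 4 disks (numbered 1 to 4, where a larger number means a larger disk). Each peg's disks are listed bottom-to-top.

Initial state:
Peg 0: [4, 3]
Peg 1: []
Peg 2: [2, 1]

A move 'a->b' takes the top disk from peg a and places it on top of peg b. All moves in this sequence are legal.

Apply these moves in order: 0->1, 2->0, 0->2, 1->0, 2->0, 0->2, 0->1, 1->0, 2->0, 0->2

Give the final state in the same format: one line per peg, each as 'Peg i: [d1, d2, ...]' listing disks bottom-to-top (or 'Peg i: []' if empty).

Answer: Peg 0: [4, 3]
Peg 1: []
Peg 2: [2, 1]

Derivation:
After move 1 (0->1):
Peg 0: [4]
Peg 1: [3]
Peg 2: [2, 1]

After move 2 (2->0):
Peg 0: [4, 1]
Peg 1: [3]
Peg 2: [2]

After move 3 (0->2):
Peg 0: [4]
Peg 1: [3]
Peg 2: [2, 1]

After move 4 (1->0):
Peg 0: [4, 3]
Peg 1: []
Peg 2: [2, 1]

After move 5 (2->0):
Peg 0: [4, 3, 1]
Peg 1: []
Peg 2: [2]

After move 6 (0->2):
Peg 0: [4, 3]
Peg 1: []
Peg 2: [2, 1]

After move 7 (0->1):
Peg 0: [4]
Peg 1: [3]
Peg 2: [2, 1]

After move 8 (1->0):
Peg 0: [4, 3]
Peg 1: []
Peg 2: [2, 1]

After move 9 (2->0):
Peg 0: [4, 3, 1]
Peg 1: []
Peg 2: [2]

After move 10 (0->2):
Peg 0: [4, 3]
Peg 1: []
Peg 2: [2, 1]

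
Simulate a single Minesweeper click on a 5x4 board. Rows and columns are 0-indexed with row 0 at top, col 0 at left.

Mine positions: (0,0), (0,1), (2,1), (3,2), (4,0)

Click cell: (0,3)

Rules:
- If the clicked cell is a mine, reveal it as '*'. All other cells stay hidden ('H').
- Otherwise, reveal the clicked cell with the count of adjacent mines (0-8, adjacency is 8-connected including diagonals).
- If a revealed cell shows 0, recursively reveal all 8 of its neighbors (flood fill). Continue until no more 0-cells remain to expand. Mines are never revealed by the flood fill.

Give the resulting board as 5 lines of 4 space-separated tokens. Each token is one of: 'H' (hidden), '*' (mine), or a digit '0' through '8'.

H H 1 0
H H 2 0
H H 2 1
H H H H
H H H H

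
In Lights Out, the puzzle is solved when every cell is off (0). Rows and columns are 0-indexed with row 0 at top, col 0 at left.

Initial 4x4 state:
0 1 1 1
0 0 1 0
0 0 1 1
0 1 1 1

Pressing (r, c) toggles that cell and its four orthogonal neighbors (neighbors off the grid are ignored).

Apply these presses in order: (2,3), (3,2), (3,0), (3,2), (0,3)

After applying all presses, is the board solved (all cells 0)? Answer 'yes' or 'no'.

Answer: no

Derivation:
After press 1 at (2,3):
0 1 1 1
0 0 1 1
0 0 0 0
0 1 1 0

After press 2 at (3,2):
0 1 1 1
0 0 1 1
0 0 1 0
0 0 0 1

After press 3 at (3,0):
0 1 1 1
0 0 1 1
1 0 1 0
1 1 0 1

After press 4 at (3,2):
0 1 1 1
0 0 1 1
1 0 0 0
1 0 1 0

After press 5 at (0,3):
0 1 0 0
0 0 1 0
1 0 0 0
1 0 1 0

Lights still on: 5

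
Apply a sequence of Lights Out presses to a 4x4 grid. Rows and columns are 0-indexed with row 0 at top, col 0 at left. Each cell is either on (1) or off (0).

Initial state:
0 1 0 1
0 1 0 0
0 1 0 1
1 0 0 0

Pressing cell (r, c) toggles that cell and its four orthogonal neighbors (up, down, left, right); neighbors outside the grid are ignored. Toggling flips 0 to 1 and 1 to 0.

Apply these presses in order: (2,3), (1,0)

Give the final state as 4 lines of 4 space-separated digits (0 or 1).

Answer: 1 1 0 1
1 0 0 1
1 1 1 0
1 0 0 1

Derivation:
After press 1 at (2,3):
0 1 0 1
0 1 0 1
0 1 1 0
1 0 0 1

After press 2 at (1,0):
1 1 0 1
1 0 0 1
1 1 1 0
1 0 0 1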